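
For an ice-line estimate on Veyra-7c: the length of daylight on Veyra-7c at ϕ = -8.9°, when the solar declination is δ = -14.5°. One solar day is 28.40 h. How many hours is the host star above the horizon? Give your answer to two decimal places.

14.57 h

cos h₀ = −tan ϕ · tan δ = −tan(-8.9°) × tan(-14.500°) = -0.0405, so h₀ = 1.6113 rad = 92.32°.
Daylight = 2h₀/(2π) × 28.40 h = (1.6113/π) × 28.40 = 14.57 h.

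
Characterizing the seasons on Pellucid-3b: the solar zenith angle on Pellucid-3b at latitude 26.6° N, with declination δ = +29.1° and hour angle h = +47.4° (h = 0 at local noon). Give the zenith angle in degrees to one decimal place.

θ_z = 41.7°

cos θ_z = sin ϕ sin δ + cos ϕ cos δ cos h = 0.217761 + 0.528834 = 0.746595.
θ_z = arccos(0.746595) = 41.7°.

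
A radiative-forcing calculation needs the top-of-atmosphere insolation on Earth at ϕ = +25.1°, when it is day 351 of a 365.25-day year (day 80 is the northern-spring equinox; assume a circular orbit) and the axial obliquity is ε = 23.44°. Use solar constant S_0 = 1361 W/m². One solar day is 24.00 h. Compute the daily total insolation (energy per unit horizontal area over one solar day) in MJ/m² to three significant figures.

21.8 MJ/m²

Solar longitude: L_s = 360° × (351 − 80)/365.25 = 267.105°.
sin δ = sin 23.44° × sin 267.105° = -0.39728, so δ = -23.408°.
cos h₀ = −tan(+25.1°) tan(-23.408°) = 0.2028, h₀ = 1.3666 rad.
Bracket: h₀ sin ϕ sin δ + cos ϕ cos δ sin h₀ = 1.3666×0.42420×-0.39728 + 0.90557×0.91770×0.97922 = -0.230308 + 0.813773 = 0.583465.
Q̄ = (S_0/π) × [bracket] = (1361/π) × 0.583465 = 252.77 W/m².
Daily total = Q̄ × 24.00 h × 3600 s/h = 252.77 × 24.00 × 3600 / 10⁶ = 21.84 MJ/m².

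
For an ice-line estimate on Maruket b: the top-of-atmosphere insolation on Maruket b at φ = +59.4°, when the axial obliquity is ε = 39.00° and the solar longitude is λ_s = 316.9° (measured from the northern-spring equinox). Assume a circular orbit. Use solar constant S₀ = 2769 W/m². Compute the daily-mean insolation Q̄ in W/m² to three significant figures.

Q̄ ≈ 33.1 W/m²

Solar declination: sin δ = sin ε · sin λ_s = sin 39.00° × sin 316.9° = -0.43000, so δ = -25.467°.
cos H₀ = −tan(+59.4°) tan(-25.467°) = 0.8053, H₀ = 0.6345 rad.
Bracket: H₀ sin φ sin δ + cos φ cos δ sin H₀ = 0.6345×0.86074×-0.43000 + 0.50904×0.90283×0.59281 = -0.234840 + 0.272442 = 0.037602.
Q̄ = (S₀/π) × [bracket] = (2769/π) × 0.037602 = 33.14 W/m².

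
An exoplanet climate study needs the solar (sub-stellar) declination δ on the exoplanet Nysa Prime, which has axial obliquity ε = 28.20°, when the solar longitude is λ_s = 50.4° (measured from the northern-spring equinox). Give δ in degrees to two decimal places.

δ = +21.35°

sin δ = sin ε · sin λ_s = sin 28.20° × sin 50.4° = 0.364107.
δ = arcsin(0.364107) = +21.35°.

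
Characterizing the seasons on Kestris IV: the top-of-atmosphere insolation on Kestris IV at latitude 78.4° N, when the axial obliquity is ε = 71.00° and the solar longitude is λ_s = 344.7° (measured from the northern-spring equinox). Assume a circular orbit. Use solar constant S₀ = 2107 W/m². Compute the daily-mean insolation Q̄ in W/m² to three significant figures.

Q̄ ≈ 0.00 W/m²

Solar declination: sin δ = sin ε · sin λ_s = sin 71.00° × sin 344.7° = -0.24950, so δ = -14.448°.
cos H₀ = −tan(+78.4°) tan(-14.448°) = 1.2551 ≥ 1 ⇒ polar night, H₀ = 0 and Q̄ = 0.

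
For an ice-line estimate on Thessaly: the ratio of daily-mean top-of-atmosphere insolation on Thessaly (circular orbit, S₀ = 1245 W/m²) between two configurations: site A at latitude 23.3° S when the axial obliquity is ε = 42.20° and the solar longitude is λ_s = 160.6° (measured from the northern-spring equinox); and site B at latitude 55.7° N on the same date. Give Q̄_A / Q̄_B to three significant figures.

— Configuration A (φ=-23.3°):
Solar declination: sin δ = sin ε · sin λ_s = sin 42.20° × sin 160.6° = 0.22312, so δ = +12.892°.
cos H₀ = −tan(-23.3°) tan(+12.892°) = 0.0986, H₀ = 1.4721 rad.
Bracket: H₀ sin φ sin δ + cos φ cos δ sin H₀ = 1.4721×-0.39555×0.22312 + 0.91845×0.97479×0.99513 = -0.129920 + 0.890936 = 0.761016.
Q̄ = (S₀/π) × [bracket] = (1245/π) × 0.761016 = 301.59 W/m².
— Configuration B (φ=+55.7°):
cos H₀ = −tan(+55.7°) tan(+12.892°) = -0.3355, H₀ = 1.9130 rad.
Bracket: H₀ sin φ sin δ + cos φ cos δ sin H₀ = 1.9130×0.82610×0.22312 + 0.56353×0.97479×0.94203 = 0.352603 + 0.517479 = 0.870082.
Q̄ = (S₀/π) × [bracket] = (1245/π) × 0.870082 = 344.81 W/m².
Ratio Q̄_A / Q̄_B = 301.59 / 344.81 = 0.8747.

Q̄_A / Q̄_B ≈ 0.875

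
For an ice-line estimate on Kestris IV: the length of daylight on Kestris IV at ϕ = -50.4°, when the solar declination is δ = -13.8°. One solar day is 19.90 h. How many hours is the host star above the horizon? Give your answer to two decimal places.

11.86 h

cos h₀ = −tan ϕ · tan δ = −tan(-50.4°) × tan(-13.800°) = -0.2969, so h₀ = 1.8722 rad = 107.27°.
Daylight = 2h₀/(2π) × 19.90 h = (1.8722/π) × 19.90 = 11.86 h.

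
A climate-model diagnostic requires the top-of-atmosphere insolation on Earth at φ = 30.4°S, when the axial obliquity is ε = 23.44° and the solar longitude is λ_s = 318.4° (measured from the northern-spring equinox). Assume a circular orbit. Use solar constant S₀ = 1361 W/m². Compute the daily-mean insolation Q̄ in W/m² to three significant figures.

Solar declination: sin δ = sin ε · sin λ_s = sin 23.44° × sin 318.4° = -0.26410, so δ = -15.314°.
cos H₀ = −tan(-30.4°) tan(-15.314°) = -0.1607, H₀ = 1.7321 rad.
Bracket: H₀ sin φ sin δ + cos φ cos δ sin H₀ = 1.7321×-0.50603×-0.26410 + 0.86251×0.96449×0.98701 = 0.231482 + 0.821076 = 1.052558.
Q̄ = (S₀/π) × [bracket] = (1361/π) × 1.052558 = 456.0 W/m².

Q̄ ≈ 456 W/m²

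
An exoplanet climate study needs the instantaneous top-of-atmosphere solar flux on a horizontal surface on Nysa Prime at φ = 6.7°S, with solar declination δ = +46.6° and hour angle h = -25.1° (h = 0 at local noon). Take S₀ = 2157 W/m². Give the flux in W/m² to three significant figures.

cos θ_z = sin φ sin δ + cos φ cos δ cos h = -0.084770 + 0.617956 = 0.533186.
Flux = S₀ · cos θ_z = 2157 × 0.533186 = 1150 W/m².

1.15e+03 W/m²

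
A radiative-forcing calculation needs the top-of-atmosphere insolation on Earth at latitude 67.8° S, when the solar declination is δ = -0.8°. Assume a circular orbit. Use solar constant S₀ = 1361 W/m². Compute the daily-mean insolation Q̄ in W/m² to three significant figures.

cos H₀ = −tan(-67.8°) tan(-0.800°) = -0.0342, H₀ = 1.6050 rad.
Bracket: H₀ sin φ sin δ + cos φ cos δ sin H₀ = 1.6050×-0.92587×-0.01396 + 0.37784×0.99990×0.99941 = 0.020745 + 0.377579 = 0.398324.
Q̄ = (S₀/π) × [bracket] = (1361/π) × 0.398324 = 172.6 W/m².

Q̄ ≈ 173 W/m²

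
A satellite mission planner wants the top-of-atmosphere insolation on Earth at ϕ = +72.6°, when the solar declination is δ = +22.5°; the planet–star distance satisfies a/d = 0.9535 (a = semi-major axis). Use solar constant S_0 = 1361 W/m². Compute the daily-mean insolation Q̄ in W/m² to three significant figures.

Q̄ ≈ 452 W/m²

cos h₀ = −tan(+72.6°) tan(+22.500°) = -1.3218 ≤ −1 ⇒ polar day, h₀ = π.
Bracket: h₀ sin ϕ sin δ + cos ϕ cos δ sin h₀ = 3.1416×0.95424×0.38268 + 0.29904×0.92388×0.00000 = 1.147214 + 0.000000 = 1.147214.
Inverse-square distance factor (a/d)² = 0.9535² = 0.909162.
Q̄ = (S_0/π) × 0.909162 × [bracket] = (1361/π) × 0.909162 × 1.147214 = 451.8 W/m².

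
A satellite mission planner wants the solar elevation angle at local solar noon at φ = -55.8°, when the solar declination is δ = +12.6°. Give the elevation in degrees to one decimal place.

21.6°

At local noon the hour angle is zero, so the zenith angle equals |φ − δ| = |-55.8° − (+12.600°)| = 68.400°.
Elevation = 90° − 68.400° = 21.6°.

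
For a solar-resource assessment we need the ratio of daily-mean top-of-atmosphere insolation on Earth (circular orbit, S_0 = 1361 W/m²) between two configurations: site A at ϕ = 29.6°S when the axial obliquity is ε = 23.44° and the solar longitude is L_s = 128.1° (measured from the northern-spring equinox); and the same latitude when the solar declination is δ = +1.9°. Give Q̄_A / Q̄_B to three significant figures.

Q̄_A / Q̄_B ≈ 0.708

— Configuration A (ϕ=-29.6°):
Solar declination: sin δ = sin ε · sin L_s = sin 23.44° × sin 128.1° = 0.31303, so δ = +18.242°.
cos h₀ = −tan(-29.6°) tan(+18.242°) = 0.1872, h₀ = 1.3824 rad.
Bracket: h₀ sin ϕ sin δ + cos ϕ cos δ sin h₀ = 1.3824×-0.49394×0.31303 + 0.86949×0.94974×0.98231 = -0.213744 + 0.811181 = 0.597437.
Q̄ = (S_0/π) × [bracket] = (1361/π) × 0.597437 = 258.82 W/m².
— Configuration B (ϕ=-29.6°):
cos h₀ = −tan(-29.6°) tan(+1.900°) = 0.0188, h₀ = 1.5520 rad.
Bracket: h₀ sin ϕ sin δ + cos ϕ cos δ sin h₀ = 1.5520×-0.49394×0.03316 + 0.86949×0.99945×0.99982 = -0.025420 + 0.868855 = 0.843435.
Q̄ = (S_0/π) × [bracket] = (1361/π) × 0.843435 = 365.39 W/m².
Ratio Q̄_A / Q̄_B = 258.82 / 365.39 = 0.7083.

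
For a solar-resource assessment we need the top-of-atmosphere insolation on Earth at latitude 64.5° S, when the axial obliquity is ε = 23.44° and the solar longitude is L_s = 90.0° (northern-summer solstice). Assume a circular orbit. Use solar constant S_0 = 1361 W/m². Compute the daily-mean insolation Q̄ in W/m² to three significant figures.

Q̄ ≈ 4.45 W/m²

Solar declination: sin δ = sin ε · sin L_s = sin 23.44° × sin 90.0° = 0.39779, so δ = +23.440°.
cos h₀ = −tan(-64.5°) tan(+23.440°) = 0.9090, h₀ = 0.4299 rad.
Bracket: h₀ sin ϕ sin δ + cos ϕ cos δ sin h₀ = 0.4299×-0.90259×0.39779 + 0.43051×0.91748×0.41681 = -0.154352 + 0.164633 = 0.010281.
Q̄ = (S_0/π) × [bracket] = (1361/π) × 0.010281 = 4.454 W/m².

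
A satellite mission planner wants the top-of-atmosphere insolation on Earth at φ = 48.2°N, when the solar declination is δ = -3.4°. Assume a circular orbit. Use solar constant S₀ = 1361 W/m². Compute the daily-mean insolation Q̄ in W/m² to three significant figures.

Q̄ ≈ 259 W/m²

cos H₀ = −tan(+48.2°) tan(-3.400°) = 0.0664, H₀ = 1.5043 rad.
Bracket: H₀ sin φ sin δ + cos φ cos δ sin H₀ = 1.5043×0.74548×-0.05931 + 0.66653×0.99824×0.99779 = -0.066512 + 0.663886 = 0.597374.
Q̄ = (S₀/π) × [bracket] = (1361/π) × 0.597374 = 258.8 W/m².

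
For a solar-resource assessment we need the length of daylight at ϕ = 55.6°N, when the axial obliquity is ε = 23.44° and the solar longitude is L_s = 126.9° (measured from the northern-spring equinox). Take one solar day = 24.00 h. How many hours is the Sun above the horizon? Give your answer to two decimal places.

Solar declination: sin δ = sin ε · sin L_s = sin 23.44° × sin 126.9° = 0.31811, so δ = +18.548°.
cos h₀ = −tan ϕ · tan δ = −tan(+55.6°) × tan(+18.548°) = -0.4900, so h₀ = 2.0829 rad = 119.34°.
Daylight = 2h₀/(2π) × 24.00 h = (2.0829/π) × 24.00 = 15.91 h.

15.91 h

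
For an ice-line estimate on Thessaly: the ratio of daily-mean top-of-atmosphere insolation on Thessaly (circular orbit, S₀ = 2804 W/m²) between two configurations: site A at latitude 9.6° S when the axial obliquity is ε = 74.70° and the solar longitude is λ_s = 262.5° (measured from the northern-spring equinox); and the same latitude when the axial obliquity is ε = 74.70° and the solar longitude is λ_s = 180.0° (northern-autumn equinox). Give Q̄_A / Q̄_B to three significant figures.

— Configuration A (φ=-9.6°):
Solar declination: sin δ = sin ε · sin λ_s = sin 74.70° × sin 262.5° = -0.95631, so δ = -73.000°.
cos H₀ = −tan(-9.6°) tan(-73.000°) = -0.5532, H₀ = 2.1570 rad.
Bracket: H₀ sin φ sin δ + cos φ cos δ sin H₀ = 2.1570×-0.16677×-0.95631 + 0.98600×0.29237×0.83303 = 0.344007 + 0.240143 = 0.584150.
Q̄ = (S₀/π) × [bracket] = (2804/π) × 0.584150 = 521.38 W/m².
— Configuration B (φ=-9.6°):
Solar declination: sin δ = sin ε · sin λ_s = sin 74.70° × sin 180.0° = 0.00000, so δ = +0.000°.
cos H₀ = −tan(-9.6°) tan(+0.000°) = 0.0000, H₀ = 1.5708 rad.
Bracket: H₀ sin φ sin δ + cos φ cos δ sin H₀ = 1.5708×-0.16677×0.00000 + 0.98600×1.00000×1.00000 = -0.000000 + 0.986000 = 0.986000.
Q̄ = (S₀/π) × [bracket] = (2804/π) × 0.986000 = 880.05 W/m².
Ratio Q̄_A / Q̄_B = 521.38 / 880.05 = 0.5924.

Q̄_A / Q̄_B ≈ 0.592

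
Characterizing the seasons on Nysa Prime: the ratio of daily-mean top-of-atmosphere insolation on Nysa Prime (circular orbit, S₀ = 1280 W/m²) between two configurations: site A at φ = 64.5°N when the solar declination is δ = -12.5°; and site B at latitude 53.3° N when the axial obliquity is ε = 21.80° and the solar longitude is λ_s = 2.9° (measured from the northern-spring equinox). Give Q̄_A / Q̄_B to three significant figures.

— Configuration A (φ=+64.5°):
cos H₀ = −tan(+64.5°) tan(-12.500°) = 0.4648, H₀ = 1.0874 rad.
Bracket: H₀ sin φ sin δ + cos φ cos δ sin H₀ = 1.0874×0.90259×-0.21644 + 0.43051×0.97630×0.88542 = -0.212431 + 0.372148 = 0.159717.
Q̄ = (S₀/π) × [bracket] = (1280/π) × 0.159717 = 65.075 W/m².
— Configuration B (φ=+53.3°):
Solar declination: sin δ = sin ε · sin λ_s = sin 21.80° × sin 2.9° = 0.01879, so δ = +1.077°.
cos H₀ = −tan(+53.3°) tan(+1.077°) = -0.0252, H₀ = 1.5960 rad.
Bracket: H₀ sin φ sin δ + cos φ cos δ sin H₀ = 1.5960×0.80178×0.01879 + 0.59763×0.99982×0.99968 = 0.024044 + 0.597331 = 0.621375.
Q̄ = (S₀/π) × [bracket] = (1280/π) × 0.621375 = 253.17 W/m².
Ratio Q̄_A / Q̄_B = 65.075 / 253.17 = 0.2570.

Q̄_A / Q̄_B ≈ 0.257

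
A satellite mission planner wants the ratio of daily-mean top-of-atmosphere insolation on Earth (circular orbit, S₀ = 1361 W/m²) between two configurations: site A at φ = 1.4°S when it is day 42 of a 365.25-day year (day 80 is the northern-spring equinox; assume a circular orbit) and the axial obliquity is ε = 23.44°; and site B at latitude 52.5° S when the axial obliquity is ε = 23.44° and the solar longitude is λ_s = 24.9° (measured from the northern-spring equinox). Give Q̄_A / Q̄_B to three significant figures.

— Configuration A (φ=-1.4°):
Solar longitude: λ_s = 360° × (42 − 80)/365.25 = -37.454°, i.e. -37.454° + 360° = 322.546°.
sin δ = sin 23.44° × sin 322.546° = -0.24190, so δ = -13.999°.
cos H₀ = −tan(-1.4°) tan(-13.999°) = -0.0061, H₀ = 1.5769 rad.
Bracket: H₀ sin φ sin δ + cos φ cos δ sin H₀ = 1.5769×-0.02443×-0.24190 + 0.99970×0.97030×0.99998 = 0.009319 + 0.969990 = 0.979309.
Q̄ = (S₀/π) × [bracket] = (1361/π) × 0.979309 = 424.26 W/m².
— Configuration B (φ=-52.5°):
Solar declination: sin δ = sin ε · sin λ_s = sin 23.44° × sin 24.9° = 0.16748, so δ = +9.642°.
cos H₀ = −tan(-52.5°) tan(+9.642°) = 0.2214, H₀ = 1.3476 rad.
Bracket: H₀ sin φ sin δ + cos φ cos δ sin H₀ = 1.3476×-0.79335×0.16748 + 0.60876×0.98587×0.97518 = -0.179056 + 0.585262 = 0.406206.
Q̄ = (S₀/π) × [bracket] = (1361/π) × 0.406206 = 175.98 W/m².
Ratio Q̄_A / Q̄_B = 424.26 / 175.98 = 2.411.

Q̄_A / Q̄_B ≈ 2.41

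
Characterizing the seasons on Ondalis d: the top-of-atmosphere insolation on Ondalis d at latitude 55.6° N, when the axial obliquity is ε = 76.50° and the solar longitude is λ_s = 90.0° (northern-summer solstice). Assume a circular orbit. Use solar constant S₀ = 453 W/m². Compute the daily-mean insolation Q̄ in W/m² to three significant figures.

Solar declination: sin δ = sin ε · sin λ_s = sin 76.50° × sin 90.0° = 0.97237, so δ = +76.500°.
cos H₀ = −tan(+55.6°) tan(+76.500°) = -6.0833 ≤ −1 ⇒ polar day, H₀ = π.
Bracket: H₀ sin φ sin δ + cos φ cos δ sin H₀ = 3.1416×0.82511×0.97237 + 0.56497×0.23345×0.00000 = 2.520544 + 0.000000 = 2.520544.
Q̄ = (S₀/π) × [bracket] = (453/π) × 2.520544 = 363.4 W/m².

Q̄ ≈ 363 W/m²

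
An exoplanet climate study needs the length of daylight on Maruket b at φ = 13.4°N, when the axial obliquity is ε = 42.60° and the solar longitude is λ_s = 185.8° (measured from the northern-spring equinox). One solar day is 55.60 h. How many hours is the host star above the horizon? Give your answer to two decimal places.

Solar declination: sin δ = sin ε · sin λ_s = sin 42.60° × sin 185.8° = -0.06840, so δ = -3.922°.
cos H₀ = −tan φ · tan δ = −tan(+13.4°) × tan(-3.922°) = 0.0163, so H₀ = 1.5545 rad = 89.06°.
Daylight = 2H₀/(2π) × 55.60 h = (1.5545/π) × 55.60 = 27.51 h.

27.51 h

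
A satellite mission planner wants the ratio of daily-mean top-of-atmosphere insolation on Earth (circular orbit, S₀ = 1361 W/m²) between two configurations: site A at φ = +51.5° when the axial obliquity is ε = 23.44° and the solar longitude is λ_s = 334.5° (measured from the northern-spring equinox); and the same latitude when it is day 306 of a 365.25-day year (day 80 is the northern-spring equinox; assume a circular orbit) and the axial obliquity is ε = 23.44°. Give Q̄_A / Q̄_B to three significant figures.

Q̄_A / Q̄_B ≈ 1.37

— Configuration A (φ=+51.5°):
Solar declination: sin δ = sin ε · sin λ_s = sin 23.44° × sin 334.5° = -0.17125, so δ = -9.861°.
cos H₀ = −tan(+51.5°) tan(-9.861°) = 0.2185, H₀ = 1.3505 rad.
Bracket: H₀ sin φ sin δ + cos φ cos δ sin H₀ = 1.3505×0.78261×-0.17125 + 0.62251×0.98523×0.97583 = -0.180997 + 0.598492 = 0.417495.
Q̄ = (S₀/π) × [bracket] = (1361/π) × 0.417495 = 180.87 W/m².
— Configuration B (φ=+51.5°):
Solar longitude: λ_s = 360° × (306 − 80)/365.25 = 222.752°.
sin δ = sin 23.44° × sin 222.752° = -0.27003, so δ = -15.666°.
cos H₀ = −tan(+51.5°) tan(-15.666°) = 0.3526, H₀ = 1.2105 rad.
Bracket: H₀ sin φ sin δ + cos φ cos δ sin H₀ = 1.2105×0.78261×-0.27003 + 0.62251×0.96285×0.93579 = -0.255813 + 0.560897 = 0.305084.
Q̄ = (S₀/π) × [bracket] = (1361/π) × 0.305084 = 132.17 W/m².
Ratio Q̄_A / Q̄_B = 180.87 / 132.17 = 1.368.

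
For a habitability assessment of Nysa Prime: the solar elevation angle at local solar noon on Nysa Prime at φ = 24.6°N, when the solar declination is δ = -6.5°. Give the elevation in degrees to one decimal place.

58.9°

At local noon the hour angle is zero, so the zenith angle equals |φ − δ| = |+24.6° − (-6.500°)| = 31.100°.
Elevation = 90° − 31.100° = 58.9°.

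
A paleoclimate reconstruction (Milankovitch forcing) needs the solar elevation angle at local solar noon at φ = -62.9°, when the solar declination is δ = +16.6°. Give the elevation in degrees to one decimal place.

10.5°

At local noon the hour angle is zero, so the zenith angle equals |φ − δ| = |-62.9° − (+16.600°)| = 79.500°.
Elevation = 90° − 79.500° = 10.5°.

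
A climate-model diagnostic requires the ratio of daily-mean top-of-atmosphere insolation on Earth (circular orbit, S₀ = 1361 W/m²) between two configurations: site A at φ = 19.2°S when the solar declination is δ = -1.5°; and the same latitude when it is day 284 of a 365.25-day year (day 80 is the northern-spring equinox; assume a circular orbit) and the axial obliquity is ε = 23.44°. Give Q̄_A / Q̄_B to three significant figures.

— Configuration A (φ=-19.2°):
cos H₀ = −tan(-19.2°) tan(-1.500°) = -0.0091, H₀ = 1.5799 rad.
Bracket: H₀ sin φ sin δ + cos φ cos δ sin H₀ = 1.5799×-0.32887×-0.02618 + 0.94438×0.99966×0.99996 = 0.013603 + 0.944021 = 0.957624.
Q̄ = (S₀/π) × [bracket] = (1361/π) × 0.957624 = 414.86 W/m².
— Configuration B (φ=-19.2°):
Solar longitude: λ_s = 360° × (284 − 80)/365.25 = 201.068°.
sin δ = sin 23.44° × sin 201.068° = -0.14299, so δ = -8.221°.
cos H₀ = −tan(-19.2°) tan(-8.221°) = -0.0503, H₀ = 1.6211 rad.
Bracket: H₀ sin φ sin δ + cos φ cos δ sin H₀ = 1.6211×-0.32887×-0.14299 + 0.94438×0.98972×0.99873 = 0.076232 + 0.933485 = 1.009717.
Q̄ = (S₀/π) × [bracket] = (1361/π) × 1.009717 = 437.43 W/m².
Ratio Q̄_A / Q̄_B = 414.86 / 437.43 = 0.9484.

Q̄_A / Q̄_B ≈ 0.948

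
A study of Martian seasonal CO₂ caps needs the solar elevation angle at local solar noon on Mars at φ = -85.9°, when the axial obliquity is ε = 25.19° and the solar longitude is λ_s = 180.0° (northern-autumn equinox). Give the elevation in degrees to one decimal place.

Solar declination: sin δ = sin ε · sin λ_s = sin 25.19° × sin 180.0° = 0.00000, so δ = +0.000°.
At local noon the hour angle is zero, so the zenith angle equals |φ − δ| = |-85.9° − (+0.000°)| = 85.900°.
Elevation = 90° − 85.900° = 4.1°.

4.1°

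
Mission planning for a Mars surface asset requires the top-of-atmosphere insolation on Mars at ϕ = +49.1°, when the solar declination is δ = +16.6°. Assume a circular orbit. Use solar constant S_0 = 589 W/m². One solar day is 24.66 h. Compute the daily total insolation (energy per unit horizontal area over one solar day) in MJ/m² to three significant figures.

16.7 MJ/m²

cos h₀ = −tan(+49.1°) tan(+16.600°) = -0.3442, h₀ = 1.9221 rad.
Bracket: h₀ sin ϕ sin δ + cos ϕ cos δ sin h₀ = 1.9221×0.75585×0.28569 + 0.65474×0.95832×0.93891 = 0.415056 + 0.589119 = 1.004175.
Q̄ = (S_0/π) × [bracket] = (589/π) × 1.004175 = 188.27 W/m².
Daily total = Q̄ × 24.66 h × 3600 s/h = 188.27 × 24.66 × 3600 / 10⁶ = 16.71 MJ/m².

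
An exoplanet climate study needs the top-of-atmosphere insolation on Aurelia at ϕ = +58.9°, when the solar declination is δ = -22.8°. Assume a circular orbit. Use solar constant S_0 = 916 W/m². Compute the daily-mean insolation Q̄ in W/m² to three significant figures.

Q̄ ≈ 22.2 W/m²

cos h₀ = −tan(+58.9°) tan(-22.800°) = 0.6968, h₀ = 0.7998 rad.
Bracket: h₀ sin ϕ sin δ + cos ϕ cos δ sin h₀ = 0.7998×0.85627×-0.38752 + 0.51653×0.92186×0.71723 = -0.265391 + 0.341522 = 0.076131.
Q̄ = (S_0/π) × [bracket] = (916/π) × 0.076131 = 22.20 W/m².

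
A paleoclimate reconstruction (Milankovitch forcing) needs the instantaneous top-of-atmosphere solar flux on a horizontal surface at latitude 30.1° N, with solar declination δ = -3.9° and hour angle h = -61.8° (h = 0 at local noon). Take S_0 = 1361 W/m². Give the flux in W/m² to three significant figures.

cos θ_z = sin ϕ sin δ + cos ϕ cos δ cos h = -0.034110 + 0.407881 = 0.373771.
Flux = S_0 · cos θ_z = 1361 × 0.373771 = 508.7 W/m².

509 W/m²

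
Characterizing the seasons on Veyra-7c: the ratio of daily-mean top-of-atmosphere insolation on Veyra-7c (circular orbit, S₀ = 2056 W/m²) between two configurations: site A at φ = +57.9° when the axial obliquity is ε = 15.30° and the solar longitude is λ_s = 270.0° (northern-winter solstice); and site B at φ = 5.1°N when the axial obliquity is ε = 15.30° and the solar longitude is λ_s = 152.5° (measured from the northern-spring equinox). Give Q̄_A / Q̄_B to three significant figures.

— Configuration A (φ=+57.9°):
Solar declination: sin δ = sin ε · sin λ_s = sin 15.30° × sin 270.0° = -0.26387, so δ = -15.300°.
cos H₀ = −tan(+57.9°) tan(-15.300°) = 0.4361, H₀ = 1.1195 rad.
Bracket: H₀ sin φ sin δ + cos φ cos δ sin H₀ = 1.1195×0.84712×-0.26387 + 0.53140×0.96456×0.89990 = -0.250241 + 0.461259 = 0.211018.
Q̄ = (S₀/π) × [bracket] = (2056/π) × 0.211018 = 138.10 W/m².
— Configuration B (φ=+5.1°):
Solar declination: sin δ = sin ε · sin λ_s = sin 15.30° × sin 152.5° = 0.12184, so δ = +6.998°.
cos H₀ = −tan(+5.1°) tan(+6.998°) = -0.0110, H₀ = 1.5818 rad.
Bracket: H₀ sin φ sin δ + cos φ cos δ sin H₀ = 1.5818×0.08889×0.12184 + 0.99604×0.99255×0.99994 = 0.017131 + 0.988560 = 1.005691.
Q̄ = (S₀/π) × [bracket] = (2056/π) × 1.005691 = 658.17 W/m².
Ratio Q̄_A / Q̄_B = 138.10 / 658.17 = 0.2098.

Q̄_A / Q̄_B ≈ 0.210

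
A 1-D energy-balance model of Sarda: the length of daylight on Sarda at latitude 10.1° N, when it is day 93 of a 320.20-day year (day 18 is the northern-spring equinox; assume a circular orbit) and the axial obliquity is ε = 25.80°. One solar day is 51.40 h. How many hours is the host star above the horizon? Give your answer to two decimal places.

Solar longitude: L_s = 360° × (93 − 18)/320.20 = 84.322°.
sin δ = sin 25.80° × sin 84.322° = 0.43310, so δ = +25.664°.
cos h₀ = −tan ϕ · tan δ = −tan(+10.1°) × tan(+25.664°) = -0.0856, so h₀ = 1.6565 rad = 94.91°.
Daylight = 2h₀/(2π) × 51.40 h = (1.6565/π) × 51.40 = 27.10 h.

27.10 h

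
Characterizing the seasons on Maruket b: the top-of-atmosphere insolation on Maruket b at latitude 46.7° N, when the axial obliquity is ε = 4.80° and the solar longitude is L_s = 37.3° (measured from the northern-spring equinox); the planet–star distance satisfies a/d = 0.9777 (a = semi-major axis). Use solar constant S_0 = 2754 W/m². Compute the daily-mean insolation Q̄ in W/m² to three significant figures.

Q̄ ≈ 623 W/m²

Solar declination: sin δ = sin ε · sin L_s = sin 4.80° × sin 37.3° = 0.05071, so δ = +2.907°.
cos h₀ = −tan(+46.7°) tan(+2.907°) = -0.0539, h₀ = 1.6247 rad.
Bracket: h₀ sin ϕ sin δ + cos ϕ cos δ sin h₀ = 1.6247×0.72777×0.05071 + 0.68582×0.99871×0.99855 = 0.059960 + 0.683942 = 0.743902.
Inverse-square distance factor (a/d)² = 0.9777² = 0.955897.
Q̄ = (S_0/π) × 0.955897 × [bracket] = (2754/π) × 0.955897 × 0.743902 = 623.4 W/m².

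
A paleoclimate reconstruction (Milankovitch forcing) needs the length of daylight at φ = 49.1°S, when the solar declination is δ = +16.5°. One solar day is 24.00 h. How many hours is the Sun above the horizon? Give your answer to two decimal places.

9.33 h

cos H₀ = −tan φ · tan δ = −tan(-49.1°) × tan(+16.500°) = 0.3420, so H₀ = 1.2218 rad = 70.00°.
Daylight = 2H₀/(2π) × 24.00 h = (1.2218/π) × 24.00 = 9.33 h.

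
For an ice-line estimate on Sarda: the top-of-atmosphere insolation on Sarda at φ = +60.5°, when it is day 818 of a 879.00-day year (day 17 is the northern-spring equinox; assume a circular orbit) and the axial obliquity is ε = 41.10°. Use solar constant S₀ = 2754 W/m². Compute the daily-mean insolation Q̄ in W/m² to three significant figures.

Q̄ ≈ 78.5 W/m²

Solar longitude: λ_s = 360° × (818 − 17)/879.00 = 328.055°.
sin δ = sin 41.10° × sin 328.055° = -0.34782, so δ = -20.354°.
cos H₀ = −tan(+60.5°) tan(-20.354°) = 0.6557, H₀ = 0.8557 rad.
Bracket: H₀ sin φ sin δ + cos φ cos δ sin H₀ = 0.8557×0.87036×-0.34782 + 0.49242×0.93756×0.75500 = -0.259045 + 0.348563 = 0.089518.
Q̄ = (S₀/π) × [bracket] = (2754/π) × 0.089518 = 78.47 W/m².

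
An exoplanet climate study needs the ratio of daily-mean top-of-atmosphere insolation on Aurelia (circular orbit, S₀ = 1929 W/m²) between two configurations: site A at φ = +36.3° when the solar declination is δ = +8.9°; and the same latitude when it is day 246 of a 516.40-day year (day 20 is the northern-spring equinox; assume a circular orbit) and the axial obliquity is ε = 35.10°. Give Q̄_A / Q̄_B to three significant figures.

— Configuration A (φ=+36.3°):
cos H₀ = −tan(+36.3°) tan(+8.900°) = -0.1150, H₀ = 1.6861 rad.
Bracket: H₀ sin φ sin δ + cos φ cos δ sin H₀ = 1.6861×0.59201×0.15471 + 0.80593×0.98796×0.99336 = 0.154430 + 0.790940 = 0.945370.
Q̄ = (S₀/π) × [bracket] = (1929/π) × 0.945370 = 580.48 W/m².
— Configuration B (φ=+36.3°):
Solar longitude: λ_s = 360° × (246 − 20)/516.40 = 157.552°.
sin δ = sin 35.10° × sin 157.552° = 0.21956, so δ = +12.683°.
cos H₀ = −tan(+36.3°) tan(+12.683°) = -0.1653, H₀ = 1.7369 rad.
Bracket: H₀ sin φ sin δ + cos φ cos δ sin H₀ = 1.7369×0.59201×0.21956 + 0.80593×0.97560×0.98624 = 0.225765 + 0.775446 = 1.001211.
Q̄ = (S₀/π) × [bracket] = (1929/π) × 1.001211 = 614.76 W/m².
Ratio Q̄_A / Q̄_B = 580.48 / 614.76 = 0.9442.

Q̄_A / Q̄_B ≈ 0.944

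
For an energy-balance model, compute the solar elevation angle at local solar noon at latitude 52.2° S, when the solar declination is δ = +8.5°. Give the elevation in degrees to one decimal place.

At local noon the hour angle is zero, so the zenith angle equals |φ − δ| = |-52.2° − (+8.500°)| = 60.700°.
Elevation = 90° − 60.700° = 29.3°.

29.3°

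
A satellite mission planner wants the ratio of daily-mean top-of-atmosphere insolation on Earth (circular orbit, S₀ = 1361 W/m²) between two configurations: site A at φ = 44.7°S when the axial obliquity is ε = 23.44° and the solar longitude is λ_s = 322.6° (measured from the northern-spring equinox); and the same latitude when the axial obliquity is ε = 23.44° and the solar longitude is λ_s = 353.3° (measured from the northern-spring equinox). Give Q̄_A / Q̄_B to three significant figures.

— Configuration A (φ=-44.7°):
Solar declination: sin δ = sin ε · sin λ_s = sin 23.44° × sin 322.6° = -0.24161, so δ = -13.981°.
cos H₀ = −tan(-44.7°) tan(-13.981°) = -0.2464, H₀ = 1.8197 rad.
Bracket: H₀ sin φ sin δ + cos φ cos δ sin H₀ = 1.8197×-0.70339×-0.24161 + 0.71080×0.97037×0.96917 = 0.309251 + 0.668474 = 0.977725.
Q̄ = (S₀/π) × [bracket] = (1361/π) × 0.977725 = 423.57 W/m².
— Configuration B (φ=-44.7°):
Solar declination: sin δ = sin ε · sin λ_s = sin 23.44° × sin 353.3° = -0.04641, so δ = -2.660°.
cos H₀ = −tan(-44.7°) tan(-2.660°) = -0.0460, H₀ = 1.6168 rad.
Bracket: H₀ sin φ sin δ + cos φ cos δ sin H₀ = 1.6168×-0.70339×-0.04641 + 0.71080×0.99892×0.99894 = 0.052779 + 0.709280 = 0.762059.
Q̄ = (S₀/π) × [bracket] = (1361/π) × 0.762059 = 330.14 W/m².
Ratio Q̄_A / Q̄_B = 423.57 / 330.14 = 1.283.

Q̄_A / Q̄_B ≈ 1.28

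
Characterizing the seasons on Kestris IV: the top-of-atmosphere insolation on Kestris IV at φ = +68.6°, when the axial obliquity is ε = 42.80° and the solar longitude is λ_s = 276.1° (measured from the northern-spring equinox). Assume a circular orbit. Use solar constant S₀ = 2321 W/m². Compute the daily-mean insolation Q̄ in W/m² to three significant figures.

Solar declination: sin δ = sin ε · sin λ_s = sin 42.80° × sin 276.1° = -0.67559, so δ = -42.500°.
cos H₀ = −tan(+68.6°) tan(-42.500°) = 2.3382 ≥ 1 ⇒ polar night, H₀ = 0 and Q̄ = 0.

Q̄ ≈ 0.00 W/m²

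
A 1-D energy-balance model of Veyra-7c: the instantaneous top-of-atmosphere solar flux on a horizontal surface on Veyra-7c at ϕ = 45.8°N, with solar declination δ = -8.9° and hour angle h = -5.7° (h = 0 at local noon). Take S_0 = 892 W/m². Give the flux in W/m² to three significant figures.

512 W/m²

cos θ_z = sin ϕ sin δ + cos ϕ cos δ cos h = -0.110914 + 0.685366 = 0.574452.
Flux = S_0 · cos θ_z = 892 × 0.574452 = 512.4 W/m².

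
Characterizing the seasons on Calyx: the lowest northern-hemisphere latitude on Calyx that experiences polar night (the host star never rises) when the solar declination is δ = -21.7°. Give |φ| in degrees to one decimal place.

Polar night requires cos H₀ = −tan φ tan δ ≥ 1, i.e. tan φ tan δ ≤ −1.
The boundary is |tan φ| · |tan δ| = 1, so |φ| = 90° − |δ| = 90° − 21.7° = 68.3° in the northern hemisphere.

|φ| = 68.3°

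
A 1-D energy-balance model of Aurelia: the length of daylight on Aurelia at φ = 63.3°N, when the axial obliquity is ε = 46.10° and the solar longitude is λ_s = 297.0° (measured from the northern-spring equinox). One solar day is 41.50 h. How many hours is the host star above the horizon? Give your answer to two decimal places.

Solar declination: sin δ = sin ε · sin λ_s = sin 46.10° × sin 297.0° = -0.64202, so δ = -39.942°.
cos H₀ = −tan φ · tan δ = 1.6650 ≥ 1, so the host star never rises (polar night) and H₀ = 0.
Daylight = 2H₀/(2π) × 41.50 h = (0.0000/π) × 41.50 = 0.00 h.

0.00 h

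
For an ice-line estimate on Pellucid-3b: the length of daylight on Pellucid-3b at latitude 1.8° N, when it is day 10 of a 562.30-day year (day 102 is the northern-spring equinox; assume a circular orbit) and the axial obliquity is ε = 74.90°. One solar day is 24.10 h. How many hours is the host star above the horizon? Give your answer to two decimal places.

11.70 h

Solar longitude: λ_s = 360° × (10 − 102)/562.30 = -58.901°, i.e. -58.901° + 360° = 301.099°.
sin δ = sin 74.90° × sin 301.099° = -0.82671, so δ = -55.762°.
cos H₀ = −tan φ · tan δ = −tan(+1.8°) × tan(-55.762°) = 0.0462, so H₀ = 1.5246 rad = 87.35°.
Daylight = 2H₀/(2π) × 24.10 h = (1.5246/π) × 24.10 = 11.70 h.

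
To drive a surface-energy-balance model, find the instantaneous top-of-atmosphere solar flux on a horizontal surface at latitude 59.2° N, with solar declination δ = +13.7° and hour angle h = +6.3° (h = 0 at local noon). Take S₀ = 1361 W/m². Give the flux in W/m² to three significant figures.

950 W/m²

cos θ_z = sin φ sin δ + cos φ cos δ cos h = 0.203434 + 0.494471 = 0.697905.
Flux = S₀ · cos θ_z = 1361 × 0.697905 = 949.8 W/m².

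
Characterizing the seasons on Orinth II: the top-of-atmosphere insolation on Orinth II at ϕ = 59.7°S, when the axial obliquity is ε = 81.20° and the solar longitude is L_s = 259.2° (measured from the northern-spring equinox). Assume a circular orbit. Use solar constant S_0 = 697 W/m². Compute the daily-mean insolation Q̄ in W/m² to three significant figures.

Solar declination: sin δ = sin ε · sin L_s = sin 81.20° × sin 259.2° = -0.97072, so δ = -76.102°.
cos h₀ = −tan(-59.7°) tan(-76.102°) = -6.9160 ≤ −1 ⇒ polar day, h₀ = π.
Bracket: h₀ sin ϕ sin δ + cos ϕ cos δ sin h₀ = 3.1416×-0.86340×-0.97072 + 0.50453×0.24020×0.00000 = 2.633037 + 0.000000 = 2.633037.
Q̄ = (S_0/π) × [bracket] = (697/π) × 2.633037 = 584.2 W/m².

Q̄ ≈ 584 W/m²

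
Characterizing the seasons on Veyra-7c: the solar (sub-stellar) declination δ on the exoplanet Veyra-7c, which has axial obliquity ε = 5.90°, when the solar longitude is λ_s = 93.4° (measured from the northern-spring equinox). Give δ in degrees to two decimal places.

δ = +5.89°

sin δ = sin ε · sin λ_s = sin 5.90° × sin 93.4° = 0.102612.
δ = arcsin(0.102612) = +5.89°.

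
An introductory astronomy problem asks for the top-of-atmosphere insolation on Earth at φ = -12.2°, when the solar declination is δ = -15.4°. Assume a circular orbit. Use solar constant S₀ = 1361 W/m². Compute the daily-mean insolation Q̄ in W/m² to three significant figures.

cos H₀ = −tan(-12.2°) tan(-15.400°) = -0.0596, H₀ = 1.6304 rad.
Bracket: H₀ sin φ sin δ + cos φ cos δ sin H₀ = 1.6304×-0.21132×-0.26556 + 0.97742×0.96410×0.99823 = 0.091495 + 0.940663 = 1.032158.
Q̄ = (S₀/π) × [bracket] = (1361/π) × 1.032158 = 447.2 W/m².

Q̄ ≈ 447 W/m²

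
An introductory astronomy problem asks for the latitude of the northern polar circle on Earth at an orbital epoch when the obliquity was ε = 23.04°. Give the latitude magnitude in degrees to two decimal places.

66.96°

The polar circle is the lowest latitude that experiences at least one full rotation of continuous daylight at the northern-summer solstice; it lies at |ϕ| = 90° − ε = 90° − 23.04° = 66.96°.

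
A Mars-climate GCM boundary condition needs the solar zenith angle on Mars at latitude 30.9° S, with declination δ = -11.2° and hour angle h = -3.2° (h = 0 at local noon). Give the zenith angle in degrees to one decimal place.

cos θ_z = sin φ sin δ + cos φ cos δ cos h = 0.099747 + 0.840411 = 0.940158.
θ_z = arccos(0.940158) = 19.9°.

θ_z = 19.9°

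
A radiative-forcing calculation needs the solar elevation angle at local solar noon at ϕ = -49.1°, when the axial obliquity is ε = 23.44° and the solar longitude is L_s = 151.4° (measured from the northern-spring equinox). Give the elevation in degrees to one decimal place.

Solar declination: sin δ = sin ε · sin L_s = sin 23.44° × sin 151.4° = 0.19042, so δ = +10.977°.
At local noon the hour angle is zero, so the zenith angle equals |ϕ − δ| = |-49.1° − (+10.977°)| = 60.077°.
Elevation = 90° − 60.077° = 29.9°.

29.9°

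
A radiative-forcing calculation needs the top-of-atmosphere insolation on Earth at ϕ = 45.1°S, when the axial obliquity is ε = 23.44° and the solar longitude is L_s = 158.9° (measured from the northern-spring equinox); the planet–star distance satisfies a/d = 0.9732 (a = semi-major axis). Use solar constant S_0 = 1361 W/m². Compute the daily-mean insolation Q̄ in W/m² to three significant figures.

Solar declination: sin δ = sin ε · sin L_s = sin 23.44° × sin 158.9° = 0.14320, so δ = +8.233°.
cos h₀ = −tan(-45.1°) tan(+8.233°) = 0.1452, h₀ = 1.4251 rad.
Bracket: h₀ sin ϕ sin δ + cos ϕ cos δ sin h₀ = 1.4251×-0.70834×0.14320 + 0.70587×0.98969×0.98940 = -0.144554 + 0.691187 = 0.546633.
Inverse-square distance factor (a/d)² = 0.9732² = 0.947118.
Q̄ = (S_0/π) × 0.947118 × [bracket] = (1361/π) × 0.947118 × 0.546633 = 224.3 W/m².

Q̄ ≈ 224 W/m²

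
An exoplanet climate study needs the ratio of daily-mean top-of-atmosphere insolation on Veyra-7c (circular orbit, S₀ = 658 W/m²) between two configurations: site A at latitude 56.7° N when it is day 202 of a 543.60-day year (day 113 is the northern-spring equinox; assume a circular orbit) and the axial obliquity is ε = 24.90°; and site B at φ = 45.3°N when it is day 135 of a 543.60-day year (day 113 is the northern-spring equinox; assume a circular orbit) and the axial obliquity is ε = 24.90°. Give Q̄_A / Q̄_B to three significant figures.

Q̄_A / Q̄_B ≈ 1.31

— Configuration A (φ=+56.7°):
Solar longitude: λ_s = 360° × (202 − 113)/543.60 = 58.940°.
sin δ = sin 24.90° × sin 58.940° = 0.36067, so δ = +21.141°.
cos H₀ = −tan(+56.7°) tan(+21.141°) = -0.5887, H₀ = 2.2002 rad.
Bracket: H₀ sin φ sin δ + cos φ cos δ sin H₀ = 2.2002×0.83581×0.36067 + 0.54902×0.93269×0.80836 = 0.663254 + 0.413933 = 1.077187.
Q̄ = (S₀/π) × [bracket] = (658/π) × 1.077187 = 225.61 W/m².
— Configuration B (φ=+45.3°):
Solar longitude: λ_s = 360° × (135 − 113)/543.60 = 14.570°.
sin δ = sin 24.90° × sin 14.570° = 0.10591, so δ = +6.080°.
cos H₀ = −tan(+45.3°) tan(+6.080°) = -0.1076, H₀ = 1.6786 rad.
Bracket: H₀ sin φ sin δ + cos φ cos δ sin H₀ = 1.6786×0.71080×0.10591 + 0.70339×0.99438×0.99419 = 0.126366 + 0.695373 = 0.821739.
Q̄ = (S₀/π) × [bracket] = (658/π) × 0.821739 = 172.11 W/m².
Ratio Q̄_A / Q̄_B = 225.61 / 172.11 = 1.311.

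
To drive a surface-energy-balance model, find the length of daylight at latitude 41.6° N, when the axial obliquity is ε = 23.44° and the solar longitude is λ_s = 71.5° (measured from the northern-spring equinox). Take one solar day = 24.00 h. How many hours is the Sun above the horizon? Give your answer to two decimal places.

Solar declination: sin δ = sin ε · sin λ_s = sin 23.44° × sin 71.5° = 0.37723, so δ = +22.162°.
cos H₀ = −tan φ · tan δ = −tan(+41.6°) × tan(+22.162°) = -0.3616, so H₀ = 1.9408 rad = 111.20°.
Daylight = 2H₀/(2π) × 24.00 h = (1.9408/π) × 24.00 = 14.83 h.

14.83 h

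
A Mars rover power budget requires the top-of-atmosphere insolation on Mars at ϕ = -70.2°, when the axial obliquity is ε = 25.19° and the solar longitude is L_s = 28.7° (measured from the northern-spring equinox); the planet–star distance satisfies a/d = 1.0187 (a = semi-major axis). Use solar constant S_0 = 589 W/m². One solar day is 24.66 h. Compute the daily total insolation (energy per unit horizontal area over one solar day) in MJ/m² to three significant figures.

1.50 MJ/m²

Solar declination: sin δ = sin ε · sin L_s = sin 25.19° × sin 28.7° = 0.20439, so δ = +11.794°.
cos h₀ = −tan(-70.2°) tan(+11.794°) = 0.5800, h₀ = 0.9521 rad.
Bracket: h₀ sin ϕ sin δ + cos ϕ cos δ sin h₀ = 0.9521×-0.94088×0.20439 + 0.33874×0.97889×0.81464 = -0.183095 + 0.270126 = 0.087031.
Inverse-square distance factor (a/d)² = 1.0187² = 1.037750.
Q̄ = (S_0/π) × 1.037750 × [bracket] = (589/π) × 1.037750 × 0.087031 = 16.933 W/m².
Daily total = Q̄ × 24.66 h × 3600 s/h = 16.933 × 24.66 × 3600 / 10⁶ = 1.503 MJ/m².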